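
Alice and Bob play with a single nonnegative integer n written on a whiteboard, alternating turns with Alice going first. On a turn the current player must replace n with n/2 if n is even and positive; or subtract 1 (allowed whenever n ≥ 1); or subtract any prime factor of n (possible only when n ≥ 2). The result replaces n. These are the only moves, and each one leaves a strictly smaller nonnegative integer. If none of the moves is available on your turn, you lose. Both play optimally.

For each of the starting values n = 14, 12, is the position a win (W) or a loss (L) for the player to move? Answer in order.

Positions with no move are L. A position that does have a move is losing for the player to move precisely when every available move leads to a winning position for the opponent. Fill in the labels:
n=0: no move → L
n=1: reaches L-position 0 → W
n=2: reaches L-position 0 → W
n=3: reaches L-position 0 → W
n=4: only reaches 2(W), 3(W), all W → L
n=5: reaches L-position 0 → W
n=6: reaches L-position 4 → W
n=7: reaches L-position 0 → W
n=8: reaches L-position 4 → W
n=9: only reaches 6(W), 8(W), all W → L
n=10: reaches L-position 9 → W
n=11: reaches L-position 0 → W
n=12: reaches L-position 9 → W
n=13: reaches L-position 0 → W
n=14: only reaches 7(W), 12(W), 13(W), all W → L

14: L, 12: W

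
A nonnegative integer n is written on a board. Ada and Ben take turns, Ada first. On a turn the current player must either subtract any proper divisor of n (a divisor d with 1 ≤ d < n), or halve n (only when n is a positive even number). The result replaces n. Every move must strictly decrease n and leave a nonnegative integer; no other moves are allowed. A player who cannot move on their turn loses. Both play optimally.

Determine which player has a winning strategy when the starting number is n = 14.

Ada wins.

Label each position W (a win for the player to move) or L (a loss). A position with no legal move is L; any other position is W exactly when some move reaches an L, and L when every move reaches a W.
n=0: no move → L
n=1: no move → L
n=2: can move to 1, which is L ⇒ W
n=3: the only move is to 2(W), a W ⇒ L
n=4: can move to 3, which is L ⇒ W
n=5: the only move is to 4(W), a W ⇒ L
n=6: can move to 3, which is L ⇒ W
n=7: the only move is to 6(W), a W ⇒ L
n=8: can move to 7, which is L ⇒ W
n=9: moves to 6(W), 8(W); every one is W ⇒ L
n=10: can move to 5, which is L ⇒ W
n=11: the only move is to 10(W), a W ⇒ L
n=12: can move to 9, which is L ⇒ W
n=13: the only move is to 12(W), a W ⇒ L
n=14: can move to 7, which is L ⇒ W
From 14 Ada can move to 7, reaching an L position.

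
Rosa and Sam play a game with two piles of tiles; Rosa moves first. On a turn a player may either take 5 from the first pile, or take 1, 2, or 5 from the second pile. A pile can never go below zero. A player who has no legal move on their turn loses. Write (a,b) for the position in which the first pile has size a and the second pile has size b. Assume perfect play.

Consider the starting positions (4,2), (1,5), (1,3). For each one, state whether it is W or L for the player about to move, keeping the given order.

Work bottom-up. With no move the player to move loses. Otherwise the position is W if at least one move leads to an L position for the opponent, and L if every move leads to a W.
No move ever increases a pile, so every position that can arise here has a ≤ 4 and b ≤ 5; it is enough to label the cells with 0 ≤ a ≤ 4 and 0 ≤ b ≤ 5.
Every move lowers a or b (never raises either), so fill the grid row by row in increasing a, and left to right within a row: each cell's successors are then already labelled.
      b=0  b=1  b=2  b=3  b=4  b=5
a=0:    L    W    W    L    W    W
a=1:    L    W    W    L    W    W
a=2:    L    W    W    L    W    W
a=3:    L    W    W    L    W    W
a=4:    L    W    W    L    W    W
Cells with no legal move (terminal, hence L): (0,0), (1,0), (2,0), (3,0), (4,0).
The remaining L cells, each justified by listing all of its moves:
(0,3): L (options (0,2)(W), (0,1)(W) are all W)
(1,3): L (options (1,2)(W), (1,1)(W) are all W)
(2,3): L (options (2,2)(W), (2,1)(W) are all W)
(3,3): L (options (3,2)(W), (3,1)(W) are all W)
(4,3): L (options (4,2)(W), (4,1)(W) are all W)
Every other cell has at least one move into one of the L cells above, so it is W.
(4,2): the move to (4,0) reaches an L cell, so W
(1,5): the move to (1,3) reaches an L cell, so W
(1,3): one of the L cells justified above, so L

(4,2): W, (1,5): W, (1,3): L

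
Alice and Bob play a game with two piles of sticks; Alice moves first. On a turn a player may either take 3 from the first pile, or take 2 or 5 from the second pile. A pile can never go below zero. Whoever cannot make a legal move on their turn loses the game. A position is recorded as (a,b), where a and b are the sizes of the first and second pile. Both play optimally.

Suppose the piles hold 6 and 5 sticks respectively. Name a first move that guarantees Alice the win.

Build the W/L table. Terminal = L. A non-terminal position is W if it has a move to some L; otherwise it is L.
No move ever increases a pile, so every position that can arise here has a ≤ 6 and b ≤ 5; it is enough to label the cells with 0 ≤ a ≤ 6 and 0 ≤ b ≤ 5.
Every move lowers a or b (never raises either), so fill the grid row by row in increasing a, and left to right within a row: each cell's successors are then already labelled.
      b=0  b=1  b=2  b=3  b=4  b=5
a=0:    L    L    W    W    L    W
a=1:    L    L    W    W    L    W
a=2:    L    L    W    W    L    W
a=3:    W    W    L    L    W    W
a=4:    W    W    L    L    W    W
a=5:    W    W    L    L    W    W
a=6:    L    L    W    W    L    W
Cells with no legal move (terminal, hence L): (0,0), (0,1), (1,0), (1,1), (2,0), (2,1).
The remaining L cells, each justified by listing all of its moves:
(0,4): the only move is to (0,2)(W), a W ⇒ L
(1,4): the only move is to (1,2)(W), a W ⇒ L
(2,4): the only move is to (2,2)(W), a W ⇒ L
(3,2): moves to (0,2)(W), (3,0)(W); every one is W ⇒ L
(3,3): moves to (0,3)(W), (3,1)(W); every one is W ⇒ L
(4,2): moves to (1,2)(W), (4,0)(W); every one is W ⇒ L
(4,3): moves to (1,3)(W), (4,1)(W); every one is W ⇒ L
(5,2): moves to (2,2)(W), (5,0)(W); every one is W ⇒ L
(5,3): moves to (2,3)(W), (5,1)(W); every one is W ⇒ L
(6,0): the only move is to (3,0)(W), a W ⇒ L
(6,1): the only move is to (3,1)(W), a W ⇒ L
(6,4): moves to (3,4)(W), (6,2)(W); every one is W ⇒ L
Every other cell has at least one move into one of the L cells above, so it is W.
From (6,5), the L positions reachable in one move are: (6,0).

Move to (6,0).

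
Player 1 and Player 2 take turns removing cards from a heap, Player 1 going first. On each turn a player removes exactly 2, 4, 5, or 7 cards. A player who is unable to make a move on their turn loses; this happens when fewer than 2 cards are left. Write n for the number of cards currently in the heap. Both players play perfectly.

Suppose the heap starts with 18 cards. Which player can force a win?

Player 2 wins.

Positions with no move are L. A position that does have a move is losing for the player to move precisely when every available move leads to a winning position for the opponent. Fill in the labels:
n=0: no move → L
n=1: no move → L
n=2: can move to 0, which is L ⇒ W
n=3: can move to 1, which is L ⇒ W
n=4: can move to 0, which is L ⇒ W
n=5: can move to 1, which is L ⇒ W
n=6: can move to 1, which is L ⇒ W
n=7: can move to 0, which is L ⇒ W
n=8: can move to 1, which is L ⇒ W
n=9: moves to 7(W), 5(W), 4(W), 2(W); every one is W ⇒ L
n=10: moves to 8(W), 6(W), 5(W), 3(W); every one is W ⇒ L
n=11: can move to 9, which is L ⇒ W
n=12: can move to 10, which is L ⇒ W
n=13: can move to 9, which is L ⇒ W
n=14: can move to 10, which is L ⇒ W
n=15: can move to 10, which is L ⇒ W
n=16: can move to 9, which is L ⇒ W
n=17: can move to 10, which is L ⇒ W
n=18: moves to 16(W), 14(W), 13(W), 11(W); every one is W ⇒ L
Every move from 18 reaches a W position, so the mover loses.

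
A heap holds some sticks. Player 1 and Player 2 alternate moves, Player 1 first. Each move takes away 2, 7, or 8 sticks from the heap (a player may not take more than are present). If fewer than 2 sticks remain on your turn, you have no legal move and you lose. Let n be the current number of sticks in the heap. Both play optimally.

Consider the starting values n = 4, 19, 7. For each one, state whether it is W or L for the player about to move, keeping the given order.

4: L, 19: L, 7: W

Use the standard recursion: the mover loses at a terminal position; elsewhere, the mover wins exactly when some move hands the opponent an L position.
n=0: no move → L
n=1: no move → L
n=2: W (go to 0, an L position)
n=3: W (go to 1, an L position)
n=4: L (sole option 2(W) is W)
n=5: L (sole option 3(W) is W)
n=6: W (go to 4, an L position)
n=7: W (go to 5, an L position)
n=8: W (go to 1, an L position)
n=9: W (go to 1, an L position)
n=10: L (options 8(W), 3(W), 2(W) are all W)
n=11: W (go to 4, an L position)
n=12: W (go to 10, an L position)
n=13: W (go to 5, an L position)
n=14: L (options 12(W), 7(W), 6(W) are all W)
n=15: L (options 13(W), 8(W), 7(W) are all W)
n=16: W (go to 14, an L position)
n=17: W (go to 15, an L position)
n=18: W (go to 10, an L position)
n=19: L (options 17(W), 12(W), 11(W) are all W)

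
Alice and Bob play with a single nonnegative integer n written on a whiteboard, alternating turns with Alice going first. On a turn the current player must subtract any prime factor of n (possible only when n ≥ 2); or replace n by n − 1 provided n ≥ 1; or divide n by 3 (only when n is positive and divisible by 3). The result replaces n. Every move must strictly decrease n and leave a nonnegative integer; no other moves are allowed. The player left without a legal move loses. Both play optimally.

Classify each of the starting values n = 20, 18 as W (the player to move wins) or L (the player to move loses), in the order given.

Classify positions by backward induction: terminal positions (no move available) are L. From any other position, the mover wins iff some move reaches an L.
n=0: no move → L
n=1: W (go to 0, an L position)
n=2: W (go to 0, an L position)
n=3: W (go to 0, an L position)
n=4: L (options 2(W), 3(W) are all W)
n=5: W (go to 0, an L position)
n=6: W (go to 4, an L position)
n=7: W (go to 0, an L position)
n=8: L (options 6(W), 7(W) are all W)
n=9: W (go to 8, an L position)
n=10: W (go to 8, an L position)
n=11: W (go to 0, an L position)
n=12: W (go to 4, an L position)
n=13: W (go to 0, an L position)
n=14: L (options 7(W), 12(W), 13(W) are all W)
n=15: W (go to 14, an L position)
n=16: W (go to 14, an L position)
n=17: W (go to 0, an L position)
n=18: L (options 6(W), 15(W), 16(W), 17(W) are all W)
n=19: W (go to 0, an L position)
n=20: W (go to 18, an L position)

20: W, 18: L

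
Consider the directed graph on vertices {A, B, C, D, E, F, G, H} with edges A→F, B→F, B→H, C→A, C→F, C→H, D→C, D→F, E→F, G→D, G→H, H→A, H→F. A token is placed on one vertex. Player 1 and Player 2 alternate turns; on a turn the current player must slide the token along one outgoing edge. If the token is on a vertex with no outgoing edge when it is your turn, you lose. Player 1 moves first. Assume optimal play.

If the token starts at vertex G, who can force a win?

Player 2 wins.

Positions with no move are L. A position that does have a move is losing for the player to move precisely when every available move leads to a winning position for the opponent. Fill in the labels:
Every edge goes from a vertex to one that appears earlier in the order F, A, H, C, D, B, E, G, so processing vertices in that order labels each vertex after all of its successors.
F: no outgoing edge → L
A: can move to F, which is L ⇒ W
H: can move to F, which is L ⇒ W
C: can move to F, which is L ⇒ W
D: can move to F, which is L ⇒ W
B: can move to F, which is L ⇒ W
E: can move to F, which is L ⇒ W
G: moves to D(W), H(W); every one is W ⇒ L
Every move from G reaches a W position, so the mover loses.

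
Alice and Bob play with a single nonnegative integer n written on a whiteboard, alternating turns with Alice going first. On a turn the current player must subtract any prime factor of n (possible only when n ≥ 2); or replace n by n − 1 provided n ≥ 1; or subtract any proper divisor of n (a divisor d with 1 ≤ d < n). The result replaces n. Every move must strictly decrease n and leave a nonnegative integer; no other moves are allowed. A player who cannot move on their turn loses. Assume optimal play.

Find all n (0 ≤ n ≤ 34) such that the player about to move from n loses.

0, 4, 9, 14, 20, 26, 32

Positions with no move are L. A position that does have a move is losing for the player to move precisely when every available move leads to a winning position for the opponent. Fill in the labels:
n=0: no move → L
n=1: can move to 0, which is L ⇒ W
n=2: can move to 0, which is L ⇒ W
n=3: can move to 0, which is L ⇒ W
n=4: moves to 2(W), 3(W); every one is W ⇒ L
n=5: can move to 0, which is L ⇒ W
n=6: can move to 4, which is L ⇒ W
n=7: can move to 0, which is L ⇒ W
n=8: can move to 4, which is L ⇒ W
n=9: moves to 6(W), 8(W); every one is W ⇒ L
n=10: can move to 9, which is L ⇒ W
n=11: can move to 0, which is L ⇒ W
n=12: can move to 9, which is L ⇒ W
n=13: can move to 0, which is L ⇒ W
n=14: moves to 7(W), 12(W), 13(W); every one is W ⇒ L
n=15: can move to 14, which is L ⇒ W
n=16: can move to 14, which is L ⇒ W
n=17: can move to 0, which is L ⇒ W
n=18: can move to 9, which is L ⇒ W
n=19: can move to 0, which is L ⇒ W
n=20: moves to 10(W), 15(W), 16(W), 18(W), 19(W); every one is W ⇒ L
n=21: can move to 14, which is L ⇒ W
n=22: can move to 20, which is L ⇒ W
n=23: can move to 0, which is L ⇒ W
n=24: can move to 20, which is L ⇒ W
n=25: can move to 20, which is L ⇒ W
n=26: moves to 13(W), 24(W), 25(W); every one is W ⇒ L
n=27: can move to 26, which is L ⇒ W
n=28: can move to 14, which is L ⇒ W
n=29: can move to 0, which is L ⇒ W
n=30: can move to 20, which is L ⇒ W
n=31: can move to 0, which is L ⇒ W
n=32: moves to 16(W), 24(W), 28(W), 30(W), 31(W); every one is W ⇒ L
n=33: can move to 32, which is L ⇒ W
n=34: can move to 32, which is L ⇒ W
The losing starting values of n are exactly the entries labelled L in this table (7 of them).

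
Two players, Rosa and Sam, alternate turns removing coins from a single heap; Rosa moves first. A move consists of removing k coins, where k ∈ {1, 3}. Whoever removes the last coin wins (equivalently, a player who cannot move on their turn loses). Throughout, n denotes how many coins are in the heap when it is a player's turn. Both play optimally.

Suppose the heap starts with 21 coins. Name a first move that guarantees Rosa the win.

Use the standard recursion: the mover loses at a terminal position; elsewhere, the mover wins exactly when some move hands the opponent an L position.
n=0: no move → L
n=1: reaches L-position 0 → W
n=2: only reaches 1(W), which is W → L
n=3: reaches L-position 2 → W
n=4: only reaches 3(W), 1(W), all W → L
n=5: reaches L-position 4 → W
n=6: only reaches 5(W), 3(W), all W → L
n=7: reaches L-position 6 → W
n=8: only reaches 7(W), 5(W), all W → L
n=9: reaches L-position 8 → W
n=10: only reaches 9(W), 7(W), all W → L
n=11: reaches L-position 10 → W
n=12: only reaches 11(W), 9(W), all W → L
n=13: reaches L-position 12 → W
n=14: only reaches 13(W), 11(W), all W → L
n=15: reaches L-position 14 → W
n=16: only reaches 15(W), 13(W), all W → L
n=17: reaches L-position 16 → W
n=18: only reaches 17(W), 15(W), all W → L
n=19: reaches L-position 18 → W
n=20: only reaches 19(W), 17(W), all W → L
n=21: reaches L-position 20 → W
From 21, the L positions reachable in one move are: 20, 18. Any move reaching one of these is winning.

Remove 1, leaving 20.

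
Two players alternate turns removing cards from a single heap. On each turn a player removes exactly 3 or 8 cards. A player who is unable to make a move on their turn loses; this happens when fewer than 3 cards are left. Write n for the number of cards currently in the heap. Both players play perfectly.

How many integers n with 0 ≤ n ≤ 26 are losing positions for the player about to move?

Positions with no move are L. A position that does have a move is losing for the player to move precisely when every available move leads to a winning position for the opponent. Fill in the labels:
n=0: no move → L
n=1: no move → L
n=2: no move → L
n=3: →0(L), so W
n=4: →1(L), so W
n=5: →2(L), so W
n=6: →3(W) only, which is W, so L
n=7: →4(W) only, which is W, so L
n=8: →0(L), so W
n=9: →6(L), so W
n=10: →7(L), so W
n=11: →8(W), 3(W) — all W, so L
n=12: →9(W), 4(W) — all W, so L
n=13: →10(W), 5(W) — all W, so L
n=14: →11(L), so W
n=15: →12(L), so W
n=16: →13(L), so W
n=17: →14(W), 9(W) — all W, so L
n=18: →15(W), 10(W) — all W, so L
n=19: →11(L), so W
n=20: →17(L), so W
n=21: →18(L), so W
n=22: →19(W), 14(W) — all W, so L
n=23: →20(W), 15(W) — all W, so L
n=24: →21(W), 16(W) — all W, so L
n=25: →22(L), so W
n=26: →23(L), so W
L entries with 0 ≤ n ≤ 26: n = 0, 1, 2, 6, 7, 11, 12, 13, 17, 18, 22, 23, 24; that makes 13.

13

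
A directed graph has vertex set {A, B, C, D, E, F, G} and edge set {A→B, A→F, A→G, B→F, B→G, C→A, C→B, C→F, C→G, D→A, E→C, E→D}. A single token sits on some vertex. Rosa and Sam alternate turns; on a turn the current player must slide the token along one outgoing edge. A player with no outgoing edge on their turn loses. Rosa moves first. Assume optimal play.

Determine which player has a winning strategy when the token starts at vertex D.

Work bottom-up. With no move the player to move loses. Otherwise the position is W if at least one move leads to an L position for the opponent, and L if every move leads to a W.
Every edge goes from a vertex to one that appears earlier in the order G, F, B, A, C, D, E, so processing vertices in that order labels each vertex after all of its successors.
G: no outgoing edge → L
F: no outgoing edge → L
B: →F(L), so W
A: →F(L), so W
C: →F(L), so W
D: →A(W) only, which is W, so L
E: →D(L), so W
Every move from D reaches a W position, so the mover loses.

Sam wins.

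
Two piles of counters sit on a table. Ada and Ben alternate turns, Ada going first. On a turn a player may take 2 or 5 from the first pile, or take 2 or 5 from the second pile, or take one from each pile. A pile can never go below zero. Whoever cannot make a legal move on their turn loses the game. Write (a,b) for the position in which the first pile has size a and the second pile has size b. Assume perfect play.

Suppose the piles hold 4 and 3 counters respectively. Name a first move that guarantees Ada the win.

Move to (2,3).

Work bottom-up. With no move the player to move loses. Otherwise the position is W if at least one move leads to an L position for the opponent, and L if every move leads to a W.
No move ever increases a pile, so every position that can arise here has a ≤ 4 and b ≤ 3; it is enough to label the cells with 0 ≤ a ≤ 4 and 0 ≤ b ≤ 3.
Every move lowers a or b (never raises either), so fill the grid row by row in increasing a, and left to right within a row: each cell's successors are then already labelled.
      b=0  b=1  b=2  b=3
a=0:    L    L    W    W
a=1:    L    W    W    L
a=2:    W    W    L    L
a=3:    W    L    L    W
a=4:    L    L    W    W
Cells with no legal move (terminal, hence L): (0,0), (0,1), (1,0).
The remaining L cells, each justified by listing all of its moves:
(1,3): L (options (1,1)(W), (0,2)(W) are all W)
(2,2): L (options (0,2)(W), (2,0)(W), (1,1)(W) are all W)
(2,3): L (options (0,3)(W), (2,1)(W), (1,2)(W) are all W)
(3,1): L (options (1,1)(W), (2,0)(W) are all W)
(3,2): L (options (1,2)(W), (3,0)(W), (2,1)(W) are all W)
(4,0): L (sole option (2,0)(W) is W)
(4,1): L (options (2,1)(W), (3,0)(W) are all W)
Every other cell has at least one move into one of the L cells above, so it is W.
From (4,3), the L positions reachable in one move are: (2,3), (4,1), (3,2). Any move reaching one of these is winning.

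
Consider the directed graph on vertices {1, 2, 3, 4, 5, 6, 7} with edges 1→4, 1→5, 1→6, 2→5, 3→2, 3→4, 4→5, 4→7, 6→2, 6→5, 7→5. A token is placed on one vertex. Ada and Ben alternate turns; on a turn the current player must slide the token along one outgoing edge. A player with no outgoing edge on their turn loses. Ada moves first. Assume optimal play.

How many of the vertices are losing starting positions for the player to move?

2

Label each position W (a win for the player to move) or L (a loss). A position with no legal move is L; any other position is W exactly when some move reaches an L, and L when every move reaches a W.
Every edge goes from a vertex to one that appears earlier in the order 5, 7, 2, 4, 3, 6, 1, so processing vertices in that order labels each vertex after all of its successors.
5: no outgoing edge → L
7: W (go to 5, an L position)
2: W (go to 5, an L position)
4: W (go to 5, an L position)
3: L (options 4(W), 2(W) are all W)
6: W (go to 5, an L position)
1: W (go to 5, an L position)
The L vertices are 3, 5; that is 2 in all.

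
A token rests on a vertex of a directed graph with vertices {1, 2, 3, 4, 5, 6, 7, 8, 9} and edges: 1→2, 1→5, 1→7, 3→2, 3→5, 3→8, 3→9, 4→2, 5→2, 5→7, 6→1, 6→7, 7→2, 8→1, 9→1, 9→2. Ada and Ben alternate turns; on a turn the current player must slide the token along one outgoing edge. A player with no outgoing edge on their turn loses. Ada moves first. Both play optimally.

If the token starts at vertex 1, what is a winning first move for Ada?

Compute win/loss labels from the base case upward. A position with no move is L. Any other position is W if it can reach an L in one move, else L.
Every edge goes from a vertex to one that appears earlier in the order 2, 7, 5, 1, 9, 6, 4, 8, 3, so processing vertices in that order labels each vertex after all of its successors.
2: no outgoing edge → L
7: can move to 2, which is L ⇒ W
5: can move to 2, which is L ⇒ W
1: can move to 2, which is L ⇒ W
9: can move to 2, which is L ⇒ W
6: moves to 1(W), 7(W); every one is W ⇒ L
4: can move to 2, which is L ⇒ W
8: the only move is to 1(W), a W ⇒ L
3: can move to 8, which is L ⇒ W
From 1, the L positions reachable in one move are: 2.

Move to 2.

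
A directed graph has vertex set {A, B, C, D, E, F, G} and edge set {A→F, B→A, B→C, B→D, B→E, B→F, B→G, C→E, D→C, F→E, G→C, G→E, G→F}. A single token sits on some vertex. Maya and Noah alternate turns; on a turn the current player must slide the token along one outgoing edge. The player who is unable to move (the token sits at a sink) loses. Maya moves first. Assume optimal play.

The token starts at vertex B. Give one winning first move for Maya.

Move to A.

Compute win/loss labels from the base case upward. A position with no move is L. Any other position is W if it can reach an L in one move, else L.
Every edge goes from a vertex to one that appears earlier in the order E, C, F, D, G, A, B, so processing vertices in that order labels each vertex after all of its successors.
E: no outgoing edge → L
C: can move to E, which is L ⇒ W
F: can move to E, which is L ⇒ W
D: the only move is to C(W), a W ⇒ L
G: can move to E, which is L ⇒ W
A: the only move is to F(W), a W ⇒ L
B: can move to A, which is L ⇒ W
From B, the L positions reachable in one move are: A, D, E. Any move reaching one of these is winning.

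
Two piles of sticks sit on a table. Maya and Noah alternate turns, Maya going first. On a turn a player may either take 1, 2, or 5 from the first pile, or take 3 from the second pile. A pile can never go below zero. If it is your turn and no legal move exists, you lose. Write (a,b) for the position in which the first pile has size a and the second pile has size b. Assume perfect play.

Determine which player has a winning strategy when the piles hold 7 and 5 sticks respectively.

Work bottom-up. With no move the player to move loses. Otherwise the position is W if at least one move leads to an L position for the opponent, and L if every move leads to a W.
No move ever increases a pile, so every position that can arise here has a ≤ 7 and b ≤ 5; it is enough to label the cells with 0 ≤ a ≤ 7 and 0 ≤ b ≤ 5.
Every move lowers a or b (never raises either), so fill the grid row by row in increasing a, and left to right within a row: each cell's successors are then already labelled.
      b=0  b=1  b=2  b=3  b=4  b=5
a=0:    L    L    L    W    W    W
a=1:    W    W    W    L    L    L
a=2:    W    W    W    W    W    W
a=3:    L    L    L    W    W    W
a=4:    W    W    W    L    L    L
a=5:    W    W    W    W    W    W
a=6:    L    L    L    W    W    W
a=7:    W    W    W    L    L    L
Cells with no legal move (terminal, hence L): (0,0), (0,1), (0,2).
The remaining L cells, each justified by listing all of its moves:
(1,3): moves to (0,3)(W), (1,0)(W); every one is W ⇒ L
(1,4): moves to (0,4)(W), (1,1)(W); every one is W ⇒ L
(1,5): moves to (0,5)(W), (1,2)(W); every one is W ⇒ L
(3,0): moves to (2,0)(W), (1,0)(W); every one is W ⇒ L
(3,1): moves to (2,1)(W), (1,1)(W); every one is W ⇒ L
(3,2): moves to (2,2)(W), (1,2)(W); every one is W ⇒ L
(4,3): moves to (3,3)(W), (2,3)(W), (4,0)(W); every one is W ⇒ L
(4,4): moves to (3,4)(W), (2,4)(W), (4,1)(W); every one is W ⇒ L
(4,5): moves to (3,5)(W), (2,5)(W), (4,2)(W); every one is W ⇒ L
(6,0): moves to (5,0)(W), (4,0)(W), (1,0)(W); every one is W ⇒ L
(6,1): moves to (5,1)(W), (4,1)(W), (1,1)(W); every one is W ⇒ L
(6,2): moves to (5,2)(W), (4,2)(W), (1,2)(W); every one is W ⇒ L
(7,3): moves to (6,3)(W), (5,3)(W), (2,3)(W), (7,0)(W); every one is W ⇒ L
(7,4): moves to (6,4)(W), (5,4)(W), (2,4)(W), (7,1)(W); every one is W ⇒ L
(7,5): moves to (6,5)(W), (5,5)(W), (2,5)(W), (7,2)(W); every one is W ⇒ L
Every other cell has at least one move into one of the L cells above, so it is W.
The starting position (7,5) is L: whatever Maya does, the opponent receives a W position.

Noah wins.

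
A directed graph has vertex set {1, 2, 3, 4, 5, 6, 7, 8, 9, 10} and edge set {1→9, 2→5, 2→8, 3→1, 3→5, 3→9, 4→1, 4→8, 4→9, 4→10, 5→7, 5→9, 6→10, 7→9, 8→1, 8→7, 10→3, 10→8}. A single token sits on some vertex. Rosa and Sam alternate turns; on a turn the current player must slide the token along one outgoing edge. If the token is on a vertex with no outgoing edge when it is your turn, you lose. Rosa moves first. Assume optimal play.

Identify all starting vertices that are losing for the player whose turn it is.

6, 8, 9

Positions with no move are L. A position that does have a move is losing for the player to move precisely when every available move leads to a winning position for the opponent. Fill in the labels:
Every edge goes from a vertex to one that appears earlier in the order 9, 7, 5, 1, 8, 3, 10, 4, 2, 6, so processing vertices in that order labels each vertex after all of its successors.
9: no outgoing edge → L
7: can move to 9, which is L ⇒ W
5: can move to 9, which is L ⇒ W
1: can move to 9, which is L ⇒ W
8: moves to 1(W), 7(W); every one is W ⇒ L
3: can move to 9, which is L ⇒ W
10: can move to 8, which is L ⇒ W
4: can move to 8, which is L ⇒ W
2: can move to 8, which is L ⇒ W
6: the only move is to 10(W), a W ⇒ L
Reading off the rows marked L gives the requested list; there are 3 such vertices.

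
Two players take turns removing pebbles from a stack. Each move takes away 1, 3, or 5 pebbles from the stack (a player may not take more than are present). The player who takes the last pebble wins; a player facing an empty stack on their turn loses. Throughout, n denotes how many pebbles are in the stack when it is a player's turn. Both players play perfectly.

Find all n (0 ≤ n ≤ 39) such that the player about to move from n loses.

0, 2, 4, 6, 8, 10, 12, 14, 16, 18, 20, 22, 24, 26, 28, 30, 32, 34, 36, 38

Work bottom-up. With no move the player to move loses. Otherwise the position is W if at least one move leads to an L position for the opponent, and L if every move leads to a W.
n=0: no move → L
n=1: reaches L-position 0 → W
n=2: only reaches 1(W), which is W → L
n=3: reaches L-position 2 → W
n=4: only reaches 3(W), 1(W), all W → L
n=5: reaches L-position 4 → W
n=6: only reaches 5(W), 3(W), 1(W), all W → L
n=7: reaches L-position 6 → W
n=8: only reaches 7(W), 5(W), 3(W), all W → L
n=9: reaches L-position 8 → W
n=10: only reaches 9(W), 7(W), 5(W), all W → L
n=11: reaches L-position 10 → W
n=12: only reaches 11(W), 9(W), 7(W), all W → L
n=13: reaches L-position 12 → W
n=14: only reaches 13(W), 11(W), 9(W), all W → L
n=15: reaches L-position 14 → W
n=16: only reaches 15(W), 13(W), 11(W), all W → L
n=17: reaches L-position 16 → W
n=18: only reaches 17(W), 15(W), 13(W), all W → L
n=19: reaches L-position 18 → W
n=20: only reaches 19(W), 17(W), 15(W), all W → L
n=21: reaches L-position 20 → W
n=22: only reaches 21(W), 19(W), 17(W), all W → L
n=23: reaches L-position 22 → W
n=24: only reaches 23(W), 21(W), 19(W), all W → L
n=25: reaches L-position 24 → W
n=26: only reaches 25(W), 23(W), 21(W), all W → L
n=27: reaches L-position 26 → W
n=28: only reaches 27(W), 25(W), 23(W), all W → L
n=29: reaches L-position 28 → W
n=30: only reaches 29(W), 27(W), 25(W), all W → L
n=31: reaches L-position 30 → W
n=32: only reaches 31(W), 29(W), 27(W), all W → L
n=33: reaches L-position 32 → W
n=34: only reaches 33(W), 31(W), 29(W), all W → L
n=35: reaches L-position 34 → W
n=36: only reaches 35(W), 33(W), 31(W), all W → L
n=37: reaches L-position 36 → W
n=38: only reaches 37(W), 35(W), 33(W), all W → L
n=39: reaches L-position 38 → W
The losing starting values of n are exactly the entries labelled L in this table (20 of them).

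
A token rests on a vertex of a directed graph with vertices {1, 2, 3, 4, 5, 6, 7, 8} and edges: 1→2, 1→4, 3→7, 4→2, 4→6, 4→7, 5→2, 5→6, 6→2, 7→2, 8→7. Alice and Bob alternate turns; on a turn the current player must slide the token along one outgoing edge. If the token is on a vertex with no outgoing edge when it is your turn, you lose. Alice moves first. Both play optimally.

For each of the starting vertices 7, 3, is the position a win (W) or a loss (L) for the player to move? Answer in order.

Work bottom-up. With no move the player to move loses. Otherwise the position is W if at least one move leads to an L position for the opponent, and L if every move leads to a W.
Every edge goes from a vertex to one that appears earlier in the order 2, 7, 8, 6, 4, 5, 1, 3, so processing vertices in that order labels each vertex after all of its successors.
2: no outgoing edge → L
7: W (go to 2, an L position)
8: L (sole option 7(W) is W)
6: W (go to 2, an L position)
4: W (go to 2, an L position)
5: W (go to 2, an L position)
1: W (go to 2, an L position)
3: L (sole option 7(W) is W)

7: W, 3: L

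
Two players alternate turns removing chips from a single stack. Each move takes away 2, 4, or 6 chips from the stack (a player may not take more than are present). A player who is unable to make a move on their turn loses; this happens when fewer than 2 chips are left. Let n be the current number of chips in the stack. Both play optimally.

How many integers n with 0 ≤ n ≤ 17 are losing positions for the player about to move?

6

Label each position W (a win for the player to move) or L (a loss). A position with no legal move is L; any other position is W exactly when some move reaches an L, and L when every move reaches a W.
n=0: no move → L
n=1: no move → L
n=2: W (go to 0, an L position)
n=3: W (go to 1, an L position)
n=4: W (go to 0, an L position)
n=5: W (go to 1, an L position)
n=6: W (go to 0, an L position)
n=7: W (go to 1, an L position)
n=8: L (options 6(W), 4(W), 2(W) are all W)
n=9: L (options 7(W), 5(W), 3(W) are all W)
n=10: W (go to 8, an L position)
n=11: W (go to 9, an L position)
n=12: W (go to 8, an L position)
n=13: W (go to 9, an L position)
n=14: W (go to 8, an L position)
n=15: W (go to 9, an L position)
n=16: L (options 14(W), 12(W), 10(W) are all W)
n=17: L (options 15(W), 13(W), 11(W) are all W)
L entries with 0 ≤ n ≤ 17: n = 0, 1, 8, 9, 16, 17; that makes 6.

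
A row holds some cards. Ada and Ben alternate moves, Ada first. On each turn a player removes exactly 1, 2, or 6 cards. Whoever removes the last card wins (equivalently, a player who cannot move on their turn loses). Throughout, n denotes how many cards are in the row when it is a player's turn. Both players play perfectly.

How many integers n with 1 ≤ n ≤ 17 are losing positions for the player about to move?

Work bottom-up. With no move the player to move loses. Otherwise the position is W if at least one move leads to an L position for the opponent, and L if every move leads to a W.
n=0: no move → L
n=1: can move to 0, which is L ⇒ W
n=2: can move to 0, which is L ⇒ W
n=3: moves to 2(W), 1(W); every one is W ⇒ L
n=4: can move to 3, which is L ⇒ W
n=5: can move to 3, which is L ⇒ W
n=6: can move to 0, which is L ⇒ W
n=7: moves to 6(W), 5(W), 1(W); every one is W ⇒ L
n=8: can move to 7, which is L ⇒ W
n=9: can move to 7, which is L ⇒ W
n=10: moves to 9(W), 8(W), 4(W); every one is W ⇒ L
n=11: can move to 10, which is L ⇒ W
n=12: can move to 10, which is L ⇒ W
n=13: can move to 7, which is L ⇒ W
n=14: moves to 13(W), 12(W), 8(W); every one is W ⇒ L
n=15: can move to 14, which is L ⇒ W
n=16: can move to 14, which is L ⇒ W
n=17: moves to 16(W), 15(W), 11(W); every one is W ⇒ L
L entries with 1 ≤ n ≤ 17 (n=0 is outside the asked range and is not counted): n = 3, 7, 10, 14, 17; that makes 5.

5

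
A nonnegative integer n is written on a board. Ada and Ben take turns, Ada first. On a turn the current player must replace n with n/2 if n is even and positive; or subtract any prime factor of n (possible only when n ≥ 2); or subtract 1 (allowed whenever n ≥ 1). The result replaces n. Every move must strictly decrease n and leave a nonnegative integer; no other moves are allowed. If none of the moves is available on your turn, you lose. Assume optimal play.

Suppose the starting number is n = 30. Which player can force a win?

Ben wins.

Positions with no move are L. A position that does have a move is losing for the player to move precisely when every available move leads to a winning position for the opponent. Fill in the labels:
n=0: no move → L
n=1: can move to 0, which is L ⇒ W
n=2: can move to 0, which is L ⇒ W
n=3: can move to 0, which is L ⇒ W
n=4: moves to 2(W), 3(W); every one is W ⇒ L
n=5: can move to 0, which is L ⇒ W
n=6: can move to 4, which is L ⇒ W
n=7: can move to 0, which is L ⇒ W
n=8: can move to 4, which is L ⇒ W
n=9: moves to 6(W), 8(W); every one is W ⇒ L
n=10: can move to 9, which is L ⇒ W
n=11: can move to 0, which is L ⇒ W
n=12: can move to 9, which is L ⇒ W
n=13: can move to 0, which is L ⇒ W
n=14: moves to 7(W), 12(W), 13(W); every one is W ⇒ L
n=15: can move to 14, which is L ⇒ W
n=16: can move to 14, which is L ⇒ W
n=17: can move to 0, which is L ⇒ W
n=18: can move to 9, which is L ⇒ W
n=19: can move to 0, which is L ⇒ W
n=20: moves to 10(W), 15(W), 18(W), 19(W); every one is W ⇒ L
n=21: can move to 14, which is L ⇒ W
n=22: can move to 20, which is L ⇒ W
n=23: can move to 0, which is L ⇒ W
n=24: moves to 12(W), 21(W), 22(W), 23(W); every one is W ⇒ L
n=25: can move to 20, which is L ⇒ W
n=26: can move to 24, which is L ⇒ W
n=27: can move to 24, which is L ⇒ W
n=28: can move to 14, which is L ⇒ W
n=29: can move to 0, which is L ⇒ W
n=30: moves to 15(W), 25(W), 27(W), 28(W), 29(W); every one is W ⇒ L
Every move from 30 reaches a W position, so the mover loses.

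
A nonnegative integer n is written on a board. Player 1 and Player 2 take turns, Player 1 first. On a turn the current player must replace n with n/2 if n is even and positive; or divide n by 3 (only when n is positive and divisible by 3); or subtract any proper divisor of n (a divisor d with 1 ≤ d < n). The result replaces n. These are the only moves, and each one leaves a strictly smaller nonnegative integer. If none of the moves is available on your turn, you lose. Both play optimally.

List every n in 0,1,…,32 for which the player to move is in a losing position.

0, 1, 4, 7, 9, 11, 13, 15, 17, 19, 23, 25, 28, 31

Positions with no move are L. A position that does have a move is losing for the player to move precisely when every available move leads to a winning position for the opponent. Fill in the labels:
n=0: no move → L
n=1: no move → L
n=2: reaches L-position 1 → W
n=3: reaches L-position 1 → W
n=4: only reaches 2(W), 3(W), all W → L
n=5: reaches L-position 4 → W
n=6: reaches L-position 4 → W
n=7: only reaches 6(W), which is W → L
n=8: reaches L-position 4 → W
n=9: only reaches 3(W), 6(W), 8(W), all W → L
n=10: reaches L-position 9 → W
n=11: only reaches 10(W), which is W → L
n=12: reaches L-position 4 → W
n=13: only reaches 12(W), which is W → L
n=14: reaches L-position 7 → W
n=15: only reaches 5(W), 10(W), 12(W), 14(W), all W → L
n=16: reaches L-position 15 → W
n=17: only reaches 16(W), which is W → L
n=18: reaches L-position 9 → W
n=19: only reaches 18(W), which is W → L
n=20: reaches L-position 15 → W
n=21: reaches L-position 7 → W
n=22: reaches L-position 11 → W
n=23: only reaches 22(W), which is W → L
n=24: reaches L-position 23 → W
n=25: only reaches 20(W), 24(W), all W → L
n=26: reaches L-position 13 → W
n=27: reaches L-position 9 → W
n=28: only reaches 14(W), 21(W), 24(W), 26(W), 27(W), all W → L
n=29: reaches L-position 28 → W
n=30: reaches L-position 15 → W
n=31: only reaches 30(W), which is W → L
n=32: reaches L-position 28 → W
The losing starting values of n are exactly the entries labelled L in this table (14 of them).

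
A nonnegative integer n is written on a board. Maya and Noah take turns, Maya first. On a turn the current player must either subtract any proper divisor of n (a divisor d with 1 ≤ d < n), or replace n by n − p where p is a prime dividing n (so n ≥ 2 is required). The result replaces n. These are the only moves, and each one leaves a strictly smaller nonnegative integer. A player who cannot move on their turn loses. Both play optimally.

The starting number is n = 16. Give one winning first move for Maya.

Move to 14.

Use the standard recursion: the mover loses at a terminal position; elsewhere, the mover wins exactly when some move hands the opponent an L position.
n=0: no move → L
n=1: no move → L
n=2: can move to 0, which is L ⇒ W
n=3: can move to 0, which is L ⇒ W
n=4: moves to 2(W), 3(W); every one is W ⇒ L
n=5: can move to 0, which is L ⇒ W
n=6: can move to 4, which is L ⇒ W
n=7: can move to 0, which is L ⇒ W
n=8: can move to 4, which is L ⇒ W
n=9: moves to 6(W), 8(W); every one is W ⇒ L
n=10: can move to 9, which is L ⇒ W
n=11: can move to 0, which is L ⇒ W
n=12: can move to 9, which is L ⇒ W
n=13: can move to 0, which is L ⇒ W
n=14: moves to 7(W), 12(W), 13(W); every one is W ⇒ L
n=15: can move to 14, which is L ⇒ W
n=16: can move to 14, which is L ⇒ W
From 16, the L positions reachable in one move are: 14.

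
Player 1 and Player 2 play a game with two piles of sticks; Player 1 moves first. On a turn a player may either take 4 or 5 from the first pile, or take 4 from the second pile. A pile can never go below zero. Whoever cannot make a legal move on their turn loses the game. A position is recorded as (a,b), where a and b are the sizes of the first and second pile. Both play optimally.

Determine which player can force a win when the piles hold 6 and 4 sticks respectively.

Compute win/loss labels from the base case upward. A position with no move is L. Any other position is W if it can reach an L in one move, else L.
No move ever increases a pile, so every position that can arise here has a ≤ 6 and b ≤ 4; it is enough to label the cells with 0 ≤ a ≤ 6 and 0 ≤ b ≤ 4.
Every move lowers a or b (never raises either), so fill the grid row by row in increasing a, and left to right within a row: each cell's successors are then already labelled.
      b=0  b=1  b=2  b=3  b=4
a=0:    L    L    L    L    W
a=1:    L    L    L    L    W
a=2:    L    L    L    L    W
a=3:    L    L    L    L    W
a=4:    W    W    W    W    L
a=5:    W    W    W    W    L
a=6:    W    W    W    W    L
Cells with no legal move (terminal, hence L): (0,0), (0,1), (0,2), (0,3), (1,0), (1,1), (1,2), (1,3), (2,0), (2,1), (2,2), (2,3), (3,0), (3,1), (3,2), (3,3).
The remaining L cells, each justified by listing all of its moves:
(4,4): →(0,4)(W), (4,0)(W) — all W, so L
(5,4): →(1,4)(W), (0,4)(W), (5,0)(W) — all W, so L
(6,4): →(2,4)(W), (1,4)(W), (6,0)(W) — all W, so L
Every other cell has at least one move into one of the L cells above, so it is W.
The starting position (6,4) is L: whatever Player 1 does, the opponent receives a W position.

Player 2 wins.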